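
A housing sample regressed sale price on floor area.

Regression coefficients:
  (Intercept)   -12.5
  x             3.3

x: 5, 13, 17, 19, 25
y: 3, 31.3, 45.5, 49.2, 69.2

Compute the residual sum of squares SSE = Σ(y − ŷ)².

SSE = 7.06

x=5: ŷ = -12.5 + 3.3·5 = 4; e = 3 − 4 = -1
x=13: ŷ = -12.5 + 3.3·13 = 30.4; e = 31.3 − 30.4 = 0.9
x=17: ŷ = -12.5 + 3.3·17 = 43.6; e = 45.5 − 43.6 = 1.9
x=19: ŷ = -12.5 + 3.3·19 = 50.2; e = 49.2 − 50.2 = -1
x=25: ŷ = -12.5 + 3.3·25 = 70; e = 69.2 − 70 = -0.8
SSE = 1 + 0.81 + 3.61 + 1 + 0.64 = 7.06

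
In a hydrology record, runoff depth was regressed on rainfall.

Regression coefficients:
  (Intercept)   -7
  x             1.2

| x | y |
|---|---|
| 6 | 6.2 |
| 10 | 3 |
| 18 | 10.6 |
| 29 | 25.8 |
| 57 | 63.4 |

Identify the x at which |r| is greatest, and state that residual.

x = 6, r = 6

x=6: ŷ = -7 + 1.2·6 = 0.2; r = 6.2 − 0.2 = 6
x=10: ŷ = -7 + 1.2·10 = 5; r = 3 − 5 = -2
x=18: ŷ = -7 + 1.2·18 = 14.6; r = 10.6 − 14.6 = -4
x=29: ŷ = -7 + 1.2·29 = 27.8; r = 25.8 − 27.8 = -2
x=57: ŷ = -7 + 1.2·57 = 61.4; r = 63.4 − 61.4 = 2
Largest |r| is 6 at x = 6, residual 6.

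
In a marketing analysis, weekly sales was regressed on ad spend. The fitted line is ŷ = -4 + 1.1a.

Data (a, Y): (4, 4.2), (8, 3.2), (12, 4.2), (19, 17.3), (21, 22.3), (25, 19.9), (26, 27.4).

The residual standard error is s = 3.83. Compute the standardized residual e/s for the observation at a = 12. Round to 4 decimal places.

ŷ = -4 + 1.1·12 = 9.2
e = 4.2 − 9.2 = -5
e/s = -5 / 3.83 = -1.3055

-1.3055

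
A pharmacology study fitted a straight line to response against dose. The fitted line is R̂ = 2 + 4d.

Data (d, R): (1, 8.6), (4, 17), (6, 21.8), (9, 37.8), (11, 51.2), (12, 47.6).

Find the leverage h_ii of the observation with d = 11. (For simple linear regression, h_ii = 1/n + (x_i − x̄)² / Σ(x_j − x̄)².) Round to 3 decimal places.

h = 0.328

d̄ = (1 + 4 + 6 + 9 + 11 + 12)/6 = 7.16667
Σ(d − d̄)² = 38.0278 + 10.0278 + 1.36111 + 3.36111 + 14.6944 + 23.3611 = 90.8333
h = 1/6 + (3.83333)²/90.8333 = 0.166667 + 0.161774 = 0.328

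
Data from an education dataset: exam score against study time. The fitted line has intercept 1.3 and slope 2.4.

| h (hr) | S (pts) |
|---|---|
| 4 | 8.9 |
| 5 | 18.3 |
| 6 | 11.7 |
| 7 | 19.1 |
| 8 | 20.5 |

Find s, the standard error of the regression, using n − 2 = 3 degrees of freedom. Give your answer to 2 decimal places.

h=4: ŷ = 1.3 + 2.4·4 = 10.9; e = 8.9 − 10.9 = -2
h=5: ŷ = 1.3 + 2.4·5 = 13.3; e = 18.3 − 13.3 = 5
h=6: ŷ = 1.3 + 2.4·6 = 15.7; e = 11.7 − 15.7 = -4
h=7: ŷ = 1.3 + 2.4·7 = 18.1; e = 19.1 − 18.1 = 1
h=8: ŷ = 1.3 + 2.4·8 = 20.5; e = 20.5 − 20.5 = 0
SSE = 4 + 25 + 16 + 1 + 0 = 46
s = √(46/3) = √15.3333 ≈ 3.92

s = 3.92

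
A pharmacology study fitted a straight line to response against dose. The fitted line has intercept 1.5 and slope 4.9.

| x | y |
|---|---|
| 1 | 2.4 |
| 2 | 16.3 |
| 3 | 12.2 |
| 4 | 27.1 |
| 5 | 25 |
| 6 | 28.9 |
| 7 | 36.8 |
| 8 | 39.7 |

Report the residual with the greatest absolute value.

x=1: ŷ = 1.5 + 4.9·1 = 6.4; r = 2.4 − 6.4 = -4
x=2: ŷ = 1.5 + 4.9·2 = 11.3; r = 16.3 − 11.3 = 5
x=3: ŷ = 1.5 + 4.9·3 = 16.2; r = 12.2 − 16.2 = -4
x=4: ŷ = 1.5 + 4.9·4 = 21.1; r = 27.1 − 21.1 = 6
x=5: ŷ = 1.5 + 4.9·5 = 26; r = 25 − 26 = -1
x=6: ŷ = 1.5 + 4.9·6 = 30.9; r = 28.9 − 30.9 = -2
x=7: ŷ = 1.5 + 4.9·7 = 35.8; r = 36.8 − 35.8 = 1
x=8: ŷ = 1.5 + 4.9·8 = 40.7; r = 39.7 − 40.7 = -1
Largest |r| is 6 at x = 4, residual 6.

r = 6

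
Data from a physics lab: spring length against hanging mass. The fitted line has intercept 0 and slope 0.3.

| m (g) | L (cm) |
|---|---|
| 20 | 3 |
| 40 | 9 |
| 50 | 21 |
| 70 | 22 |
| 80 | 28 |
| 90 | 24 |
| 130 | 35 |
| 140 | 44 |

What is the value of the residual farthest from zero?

r = 6

m=20: L̂ = 0.3·20 = 6; r = 3 − 6 = -3
m=40: L̂ = 0.3·40 = 12; r = 9 − 12 = -3
m=50: L̂ = 0.3·50 = 15; r = 21 − 15 = 6
m=70: L̂ = 0.3·70 = 21; r = 22 − 21 = 1
m=80: L̂ = 0.3·80 = 24; r = 28 − 24 = 4
m=90: L̂ = 0.3·90 = 27; r = 24 − 27 = -3
m=130: L̂ = 0.3·130 = 39; r = 35 − 39 = -4
m=140: L̂ = 0.3·140 = 42; r = 44 − 42 = 2
Largest |r| is 6 at m = 50, residual 6.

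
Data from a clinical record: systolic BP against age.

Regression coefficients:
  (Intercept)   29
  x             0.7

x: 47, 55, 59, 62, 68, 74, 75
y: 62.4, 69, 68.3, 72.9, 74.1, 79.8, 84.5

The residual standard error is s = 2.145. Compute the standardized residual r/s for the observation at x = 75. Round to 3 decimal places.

1.399

ŷ = 29 + 0.7·75 = 81.5
r = 84.5 − 81.5 = 3
r/s = 3 / 2.145 = 1.399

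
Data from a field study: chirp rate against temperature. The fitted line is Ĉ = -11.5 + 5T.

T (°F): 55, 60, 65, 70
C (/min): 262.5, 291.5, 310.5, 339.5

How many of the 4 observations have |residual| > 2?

2

T=55: Ĉ = -11.5 + 5·55 = 263.5; e = 262.5 − 263.5 = -1
T=60: Ĉ = -11.5 + 5·60 = 288.5; e = 291.5 − 288.5 = 3
T=65: Ĉ = -11.5 + 5·65 = 313.5; e = 310.5 − 313.5 = -3
T=70: Ĉ = -11.5 + 5·70 = 338.5; e = 339.5 − 338.5 = 1
|e| > 2: T=60 (|e|=3), T=65 (|e|=3) → 2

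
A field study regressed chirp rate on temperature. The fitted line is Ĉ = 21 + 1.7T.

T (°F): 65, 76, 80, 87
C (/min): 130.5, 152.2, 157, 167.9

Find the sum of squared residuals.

T=65: Ĉ = 21 + 1.7·65 = 131.5; e = 130.5 − 131.5 = -1
T=76: Ĉ = 21 + 1.7·76 = 150.2; e = 152.2 − 150.2 = 2
T=80: Ĉ = 21 + 1.7·80 = 157; e = 157 − 157 = 0
T=87: Ĉ = 21 + 1.7·87 = 168.9; e = 167.9 − 168.9 = -1
SSE = 1 + 4 + 0 + 1 = 6

SSE = 6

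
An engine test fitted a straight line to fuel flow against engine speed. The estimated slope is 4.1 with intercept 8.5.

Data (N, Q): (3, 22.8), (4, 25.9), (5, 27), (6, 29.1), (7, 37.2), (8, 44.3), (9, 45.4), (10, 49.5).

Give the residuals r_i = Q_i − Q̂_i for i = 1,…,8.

2, 1, -2, -4, 0, 3, 0, 0

N=3: Q̂ = 8.5 + 4.1·3 = 20.8; r = 22.8 − 20.8 = 2
N=4: Q̂ = 8.5 + 4.1·4 = 24.9; r = 25.9 − 24.9 = 1
N=5: Q̂ = 8.5 + 4.1·5 = 29; r = 27 − 29 = -2
N=6: Q̂ = 8.5 + 4.1·6 = 33.1; r = 29.1 − 33.1 = -4
N=7: Q̂ = 8.5 + 4.1·7 = 37.2; r = 37.2 − 37.2 = 0
N=8: Q̂ = 8.5 + 4.1·8 = 41.3; r = 44.3 − 41.3 = 3
N=9: Q̂ = 8.5 + 4.1·9 = 45.4; r = 45.4 − 45.4 = 0
N=10: Q̂ = 8.5 + 4.1·10 = 49.5; r = 49.5 − 49.5 = 0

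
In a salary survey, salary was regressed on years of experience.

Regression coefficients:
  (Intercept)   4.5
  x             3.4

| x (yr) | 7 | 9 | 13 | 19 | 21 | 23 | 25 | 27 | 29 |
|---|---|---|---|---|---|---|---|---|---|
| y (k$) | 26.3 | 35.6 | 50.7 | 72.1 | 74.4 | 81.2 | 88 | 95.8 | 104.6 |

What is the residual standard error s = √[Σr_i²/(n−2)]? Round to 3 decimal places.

s = 1.946

x=7: ŷ = 4.5 + 3.4·7 = 28.3; r = 26.3 − 28.3 = -2
x=9: ŷ = 4.5 + 3.4·9 = 35.1; r = 35.6 − 35.1 = 0.5
x=13: ŷ = 4.5 + 3.4·13 = 48.7; r = 50.7 − 48.7 = 2
x=19: ŷ = 4.5 + 3.4·19 = 69.1; r = 72.1 − 69.1 = 3
x=21: ŷ = 4.5 + 3.4·21 = 75.9; r = 74.4 − 75.9 = -1.5
x=23: ŷ = 4.5 + 3.4·23 = 82.7; r = 81.2 − 82.7 = -1.5
x=25: ŷ = 4.5 + 3.4·25 = 89.5; r = 88 − 89.5 = -1.5
x=27: ŷ = 4.5 + 3.4·27 = 96.3; r = 95.8 − 96.3 = -0.5
x=29: ŷ = 4.5 + 3.4·29 = 103.1; r = 104.6 − 103.1 = 1.5
SSE = 4 + 0.25 + 4 + 9 + 2.25 + 2.25 + 2.25 + 0.25 + 2.25 = 26.5
s = √(26.5/7) = √3.78571 ≈ 1.946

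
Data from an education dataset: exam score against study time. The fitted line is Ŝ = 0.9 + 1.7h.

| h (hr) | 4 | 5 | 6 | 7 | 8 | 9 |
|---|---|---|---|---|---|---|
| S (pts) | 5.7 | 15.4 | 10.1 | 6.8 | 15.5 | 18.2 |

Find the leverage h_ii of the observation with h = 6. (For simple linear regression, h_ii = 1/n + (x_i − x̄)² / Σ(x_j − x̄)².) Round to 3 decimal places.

h = 0.181

h̄ = (4 + 5 + 6 + 7 + 8 + 9)/6 = 6.5
Σ(h − h̄)² = 6.25 + 2.25 + 0.25 + 0.25 + 2.25 + 6.25 = 17.5
h = 1/6 + (-0.5)²/17.5 = 0.166667 + 0.0142857 = 0.181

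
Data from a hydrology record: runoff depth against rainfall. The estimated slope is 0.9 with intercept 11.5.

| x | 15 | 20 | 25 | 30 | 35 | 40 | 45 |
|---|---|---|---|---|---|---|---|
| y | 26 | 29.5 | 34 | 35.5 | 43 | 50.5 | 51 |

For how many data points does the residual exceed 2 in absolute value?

x=15: ŷ = 11.5 + 0.9·15 = 25; r = 26 − 25 = 1
x=20: ŷ = 11.5 + 0.9·20 = 29.5; r = 29.5 − 29.5 = 0
x=25: ŷ = 11.5 + 0.9·25 = 34; r = 34 − 34 = 0
x=30: ŷ = 11.5 + 0.9·30 = 38.5; r = 35.5 − 38.5 = -3
x=35: ŷ = 11.5 + 0.9·35 = 43; r = 43 − 43 = 0
x=40: ŷ = 11.5 + 0.9·40 = 47.5; r = 50.5 − 47.5 = 3
x=45: ŷ = 11.5 + 0.9·45 = 52; r = 51 − 52 = -1
|r| > 2: x=30 (|r|=3), x=40 (|r|=3) → 2

2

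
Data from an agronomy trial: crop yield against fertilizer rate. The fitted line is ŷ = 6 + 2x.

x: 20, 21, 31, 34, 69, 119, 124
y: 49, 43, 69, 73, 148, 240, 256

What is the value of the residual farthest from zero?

e = -5

x=20: ŷ = 6 + 2·20 = 46; e = 49 − 46 = 3
x=21: ŷ = 6 + 2·21 = 48; e = 43 − 48 = -5
x=31: ŷ = 6 + 2·31 = 68; e = 69 − 68 = 1
x=34: ŷ = 6 + 2·34 = 74; e = 73 − 74 = -1
x=69: ŷ = 6 + 2·69 = 144; e = 148 − 144 = 4
x=119: ŷ = 6 + 2·119 = 244; e = 240 − 244 = -4
x=124: ŷ = 6 + 2·124 = 254; e = 256 − 254 = 2
Largest |e| is 5 at x = 21, residual -5.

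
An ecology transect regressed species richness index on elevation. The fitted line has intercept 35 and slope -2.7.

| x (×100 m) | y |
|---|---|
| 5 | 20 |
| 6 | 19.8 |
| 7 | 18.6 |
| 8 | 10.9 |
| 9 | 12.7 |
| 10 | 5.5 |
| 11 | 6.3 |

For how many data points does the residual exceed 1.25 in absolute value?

x=5: ŷ = 35 − 2.7·5 = 21.5; r = 20 − 21.5 = -1.5
x=6: ŷ = 35 − 2.7·6 = 18.8; r = 19.8 − 18.8 = 1
x=7: ŷ = 35 − 2.7·7 = 16.1; r = 18.6 − 16.1 = 2.5
x=8: ŷ = 35 − 2.7·8 = 13.4; r = 10.9 − 13.4 = -2.5
x=9: ŷ = 35 − 2.7·9 = 10.7; r = 12.7 − 10.7 = 2
x=10: ŷ = 35 − 2.7·10 = 8; r = 5.5 − 8 = -2.5
x=11: ŷ = 35 − 2.7·11 = 5.3; r = 6.3 − 5.3 = 1
|r| > 1.25: x=5 (|r|=1.5), x=7 (|r|=2.5), x=8 (|r|=2.5), x=9 (|r|=2), x=10 (|r|=2.5) → 5

5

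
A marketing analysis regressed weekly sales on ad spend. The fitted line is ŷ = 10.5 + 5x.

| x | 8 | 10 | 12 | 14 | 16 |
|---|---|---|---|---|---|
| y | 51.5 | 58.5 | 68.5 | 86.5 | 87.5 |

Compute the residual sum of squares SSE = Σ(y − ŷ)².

SSE = 54

x=8: ŷ = 10.5 + 5·8 = 50.5; e = 51.5 − 50.5 = 1
x=10: ŷ = 10.5 + 5·10 = 60.5; e = 58.5 − 60.5 = -2
x=12: ŷ = 10.5 + 5·12 = 70.5; e = 68.5 − 70.5 = -2
x=14: ŷ = 10.5 + 5·14 = 80.5; e = 86.5 − 80.5 = 6
x=16: ŷ = 10.5 + 5·16 = 90.5; e = 87.5 − 90.5 = -3
SSE = 1 + 4 + 4 + 36 + 9 = 54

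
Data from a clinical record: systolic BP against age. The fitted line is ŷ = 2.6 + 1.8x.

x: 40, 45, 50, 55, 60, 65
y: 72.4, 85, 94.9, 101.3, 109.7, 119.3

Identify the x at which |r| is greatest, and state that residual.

x = 50, r = 2.3

x=40: ŷ = 2.6 + 1.8·40 = 74.6; r = 72.4 − 74.6 = -2.2
x=45: ŷ = 2.6 + 1.8·45 = 83.6; r = 85 − 83.6 = 1.4
x=50: ŷ = 2.6 + 1.8·50 = 92.6; r = 94.9 − 92.6 = 2.3
x=55: ŷ = 2.6 + 1.8·55 = 101.6; r = 101.3 − 101.6 = -0.3
x=60: ŷ = 2.6 + 1.8·60 = 110.6; r = 109.7 − 110.6 = -0.9
x=65: ŷ = 2.6 + 1.8·65 = 119.6; r = 119.3 − 119.6 = -0.3
Largest |r| is 2.3 at x = 50, residual 2.3.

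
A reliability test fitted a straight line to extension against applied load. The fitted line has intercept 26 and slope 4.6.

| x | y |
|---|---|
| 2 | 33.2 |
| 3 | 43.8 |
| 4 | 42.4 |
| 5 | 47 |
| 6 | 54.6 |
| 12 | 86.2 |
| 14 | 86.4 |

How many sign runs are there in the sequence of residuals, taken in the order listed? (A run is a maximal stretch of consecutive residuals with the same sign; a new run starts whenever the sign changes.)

5 runs

x=2: ŷ = 26 + 4.6·2 = 35.2; e = 33.2 − 35.2 = -2
x=3: ŷ = 26 + 4.6·3 = 39.8; e = 43.8 − 39.8 = 4
x=4: ŷ = 26 + 4.6·4 = 44.4; e = 42.4 − 44.4 = -2
x=5: ŷ = 26 + 4.6·5 = 49; e = 47 − 49 = -2
x=6: ŷ = 26 + 4.6·6 = 53.6; e = 54.6 − 53.6 = 1
x=12: ŷ = 26 + 4.6·12 = 81.2; e = 86.2 − 81.2 = 5
x=14: ŷ = 26 + 4.6·14 = 90.4; e = 86.4 − 90.4 = -4
Signs: − + − − + + −
Runs: −×1, +×1, −×2, +×2, −×1 → 5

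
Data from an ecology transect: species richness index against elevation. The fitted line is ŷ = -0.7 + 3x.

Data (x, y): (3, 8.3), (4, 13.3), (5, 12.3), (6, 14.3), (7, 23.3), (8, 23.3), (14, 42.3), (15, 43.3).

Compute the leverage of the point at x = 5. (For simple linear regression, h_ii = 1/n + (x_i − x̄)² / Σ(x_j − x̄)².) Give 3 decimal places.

x̄ = (3 + 4 + 5 + 6 + 7 + 8 + 14 + 15)/8 = 7.75
Σ(x − x̄)² = 22.5625 + 14.0625 + 7.5625 + 3.0625 + 0.5625 + 0.0625 + 39.0625 + 52.5625 = 139.5
h = 1/8 + (-2.75)²/139.5 = 0.125 + 0.0542115 = 0.179

h = 0.179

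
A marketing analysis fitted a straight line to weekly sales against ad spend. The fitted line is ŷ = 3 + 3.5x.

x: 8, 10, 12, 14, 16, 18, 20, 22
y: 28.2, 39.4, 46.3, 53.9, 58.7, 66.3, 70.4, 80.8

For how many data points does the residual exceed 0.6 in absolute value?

x=8: ŷ = 3 + 3.5·8 = 31; r = 28.2 − 31 = -2.8
x=10: ŷ = 3 + 3.5·10 = 38; r = 39.4 − 38 = 1.4
x=12: ŷ = 3 + 3.5·12 = 45; r = 46.3 − 45 = 1.3
x=14: ŷ = 3 + 3.5·14 = 52; r = 53.9 − 52 = 1.9
x=16: ŷ = 3 + 3.5·16 = 59; r = 58.7 − 59 = -0.3
x=18: ŷ = 3 + 3.5·18 = 66; r = 66.3 − 66 = 0.3
x=20: ŷ = 3 + 3.5·20 = 73; r = 70.4 − 73 = -2.6
x=22: ŷ = 3 + 3.5·22 = 80; r = 80.8 − 80 = 0.8
|r| > 0.6: x=8 (|r|=2.8), x=10 (|r|=1.4), x=12 (|r|=1.3), x=14 (|r|=1.9), x=20 (|r|=2.6), x=22 (|r|=0.8) → 6

6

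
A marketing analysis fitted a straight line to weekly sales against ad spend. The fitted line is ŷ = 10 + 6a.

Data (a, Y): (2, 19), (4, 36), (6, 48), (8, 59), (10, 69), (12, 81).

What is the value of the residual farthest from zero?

r = -3

a=2: ŷ = 10 + 6·2 = 22; r = 19 − 22 = -3
a=4: ŷ = 10 + 6·4 = 34; r = 36 − 34 = 2
a=6: ŷ = 10 + 6·6 = 46; r = 48 − 46 = 2
a=8: ŷ = 10 + 6·8 = 58; r = 59 − 58 = 1
a=10: ŷ = 10 + 6·10 = 70; r = 69 − 70 = -1
a=12: ŷ = 10 + 6·12 = 82; r = 81 − 82 = -1
Largest |r| is 3 at a = 2, residual -3.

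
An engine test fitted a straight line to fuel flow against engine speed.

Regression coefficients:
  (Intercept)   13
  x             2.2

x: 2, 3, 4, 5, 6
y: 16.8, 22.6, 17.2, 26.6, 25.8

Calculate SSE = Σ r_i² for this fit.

SSE = 37.44

x=2: ŷ = 13 + 2.2·2 = 17.4; r = 16.8 − 17.4 = -0.6
x=3: ŷ = 13 + 2.2·3 = 19.6; r = 22.6 − 19.6 = 3
x=4: ŷ = 13 + 2.2·4 = 21.8; r = 17.2 − 21.8 = -4.6
x=5: ŷ = 13 + 2.2·5 = 24; r = 26.6 − 24 = 2.6
x=6: ŷ = 13 + 2.2·6 = 26.2; r = 25.8 − 26.2 = -0.4
SSE = 0.36 + 9 + 21.16 + 6.76 + 0.16 = 37.44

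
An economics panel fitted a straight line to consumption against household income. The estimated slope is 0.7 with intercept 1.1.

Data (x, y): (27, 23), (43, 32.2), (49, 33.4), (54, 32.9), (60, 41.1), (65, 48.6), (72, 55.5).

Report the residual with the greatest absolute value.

r = -6

x=27: ŷ = 1.1 + 0.7·27 = 20; r = 23 − 20 = 3
x=43: ŷ = 1.1 + 0.7·43 = 31.2; r = 32.2 − 31.2 = 1
x=49: ŷ = 1.1 + 0.7·49 = 35.4; r = 33.4 − 35.4 = -2
x=54: ŷ = 1.1 + 0.7·54 = 38.9; r = 32.9 − 38.9 = -6
x=60: ŷ = 1.1 + 0.7·60 = 43.1; r = 41.1 − 43.1 = -2
x=65: ŷ = 1.1 + 0.7·65 = 46.6; r = 48.6 − 46.6 = 2
x=72: ŷ = 1.1 + 0.7·72 = 51.5; r = 55.5 − 51.5 = 4
Largest |r| is 6 at x = 54, residual -6.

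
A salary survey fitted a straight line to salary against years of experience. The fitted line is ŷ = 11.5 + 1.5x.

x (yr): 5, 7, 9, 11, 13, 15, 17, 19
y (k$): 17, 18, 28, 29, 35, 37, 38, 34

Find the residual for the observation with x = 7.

e = -4

ŷ = 11.5 + 1.5·7 = 22
e = 18 − 22 = -4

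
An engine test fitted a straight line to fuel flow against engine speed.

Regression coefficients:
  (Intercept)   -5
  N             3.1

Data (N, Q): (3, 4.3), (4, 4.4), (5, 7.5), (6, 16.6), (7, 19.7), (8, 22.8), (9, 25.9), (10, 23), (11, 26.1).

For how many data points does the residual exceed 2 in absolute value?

N=3: ŷ = -5 + 3.1·3 = 4.3; r = 4.3 − 4.3 = 0
N=4: ŷ = -5 + 3.1·4 = 7.4; r = 4.4 − 7.4 = -3
N=5: ŷ = -5 + 3.1·5 = 10.5; r = 7.5 − 10.5 = -3
N=6: ŷ = -5 + 3.1·6 = 13.6; r = 16.6 − 13.6 = 3
N=7: ŷ = -5 + 3.1·7 = 16.7; r = 19.7 − 16.7 = 3
N=8: ŷ = -5 + 3.1·8 = 19.8; r = 22.8 − 19.8 = 3
N=9: ŷ = -5 + 3.1·9 = 22.9; r = 25.9 − 22.9 = 3
N=10: ŷ = -5 + 3.1·10 = 26; r = 23 − 26 = -3
N=11: ŷ = -5 + 3.1·11 = 29.1; r = 26.1 − 29.1 = -3
|r| > 2: N=4 (|r|=3), N=5 (|r|=3), N=6 (|r|=3), N=7 (|r|=3), N=8 (|r|=3), N=9 (|r|=3), N=10 (|r|=3), N=11 (|r|=3) → 8

8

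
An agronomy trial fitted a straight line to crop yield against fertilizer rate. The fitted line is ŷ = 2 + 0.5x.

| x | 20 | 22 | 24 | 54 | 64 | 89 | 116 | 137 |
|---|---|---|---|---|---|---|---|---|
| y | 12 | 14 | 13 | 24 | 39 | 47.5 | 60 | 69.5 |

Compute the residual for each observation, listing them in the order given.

0, 1, -1, -5, 5, 1, 0, -1

x=20: ŷ = 2 + 0.5·20 = 12; e = 12 − 12 = 0
x=22: ŷ = 2 + 0.5·22 = 13; e = 14 − 13 = 1
x=24: ŷ = 2 + 0.5·24 = 14; e = 13 − 14 = -1
x=54: ŷ = 2 + 0.5·54 = 29; e = 24 − 29 = -5
x=64: ŷ = 2 + 0.5·64 = 34; e = 39 − 34 = 5
x=89: ŷ = 2 + 0.5·89 = 46.5; e = 47.5 − 46.5 = 1
x=116: ŷ = 2 + 0.5·116 = 60; e = 60 − 60 = 0
x=137: ŷ = 2 + 0.5·137 = 70.5; e = 69.5 − 70.5 = -1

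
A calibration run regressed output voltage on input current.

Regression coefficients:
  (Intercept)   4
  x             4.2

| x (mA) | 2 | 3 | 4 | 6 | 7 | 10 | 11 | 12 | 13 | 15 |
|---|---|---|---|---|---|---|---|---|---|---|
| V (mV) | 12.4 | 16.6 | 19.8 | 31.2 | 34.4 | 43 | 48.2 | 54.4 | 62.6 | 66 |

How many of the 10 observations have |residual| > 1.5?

4

x=2: ŷ = 4 + 4.2·2 = 12.4; e = 12.4 − 12.4 = 0
x=3: ŷ = 4 + 4.2·3 = 16.6; e = 16.6 − 16.6 = 0
x=4: ŷ = 4 + 4.2·4 = 20.8; e = 19.8 − 20.8 = -1
x=6: ŷ = 4 + 4.2·6 = 29.2; e = 31.2 − 29.2 = 2
x=7: ŷ = 4 + 4.2·7 = 33.4; e = 34.4 − 33.4 = 1
x=10: ŷ = 4 + 4.2·10 = 46; e = 43 − 46 = -3
x=11: ŷ = 4 + 4.2·11 = 50.2; e = 48.2 − 50.2 = -2
x=12: ŷ = 4 + 4.2·12 = 54.4; e = 54.4 − 54.4 = 0
x=13: ŷ = 4 + 4.2·13 = 58.6; e = 62.6 − 58.6 = 4
x=15: ŷ = 4 + 4.2·15 = 67; e = 66 − 67 = -1
|e| > 1.5: x=6 (|e|=2), x=10 (|e|=3), x=11 (|e|=2), x=13 (|e|=4) → 4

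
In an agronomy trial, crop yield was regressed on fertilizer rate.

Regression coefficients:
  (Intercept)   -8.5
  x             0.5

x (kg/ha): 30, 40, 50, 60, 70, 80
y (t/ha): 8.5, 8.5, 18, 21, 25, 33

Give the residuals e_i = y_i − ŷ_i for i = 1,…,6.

2, -3, 1.5, -0.5, -1.5, 1.5

x=30: ŷ = -8.5 + 0.5·30 = 6.5; e = 8.5 − 6.5 = 2
x=40: ŷ = -8.5 + 0.5·40 = 11.5; e = 8.5 − 11.5 = -3
x=50: ŷ = -8.5 + 0.5·50 = 16.5; e = 18 − 16.5 = 1.5
x=60: ŷ = -8.5 + 0.5·60 = 21.5; e = 21 − 21.5 = -0.5
x=70: ŷ = -8.5 + 0.5·70 = 26.5; e = 25 − 26.5 = -1.5
x=80: ŷ = -8.5 + 0.5·80 = 31.5; e = 33 − 31.5 = 1.5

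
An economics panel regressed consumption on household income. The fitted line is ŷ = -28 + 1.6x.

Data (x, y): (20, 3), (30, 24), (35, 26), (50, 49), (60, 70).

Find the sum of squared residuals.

SSE = 34

x=20: ŷ = -28 + 1.6·20 = 4; e = 3 − 4 = -1
x=30: ŷ = -28 + 1.6·30 = 20; e = 24 − 20 = 4
x=35: ŷ = -28 + 1.6·35 = 28; e = 26 − 28 = -2
x=50: ŷ = -28 + 1.6·50 = 52; e = 49 − 52 = -3
x=60: ŷ = -28 + 1.6·60 = 68; e = 70 − 68 = 2
SSE = 1 + 16 + 4 + 9 + 4 = 34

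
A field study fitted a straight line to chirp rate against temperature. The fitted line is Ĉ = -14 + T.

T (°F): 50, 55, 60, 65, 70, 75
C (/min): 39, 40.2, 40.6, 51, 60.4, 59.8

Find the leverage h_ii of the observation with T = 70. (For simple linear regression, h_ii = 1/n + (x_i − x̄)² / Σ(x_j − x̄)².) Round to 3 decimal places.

h = 0.295

T̄ = (50 + 55 + 60 + 65 + 70 + 75)/6 = 62.5
Σ(T − T̄)² = 156.25 + 56.25 + 6.25 + 6.25 + 56.25 + 156.25 = 437.5
h = 1/6 + (7.5)²/437.5 = 0.166667 + 0.128571 = 0.295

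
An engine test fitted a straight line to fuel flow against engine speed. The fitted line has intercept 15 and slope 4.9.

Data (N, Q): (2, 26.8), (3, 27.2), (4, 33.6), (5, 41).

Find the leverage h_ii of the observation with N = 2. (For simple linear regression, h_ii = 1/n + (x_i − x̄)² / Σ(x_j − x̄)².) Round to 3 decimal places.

h = 0.700

N̄ = (2 + 3 + 4 + 5)/4 = 3.5
Σ(N − N̄)² = 2.25 + 0.25 + 0.25 + 2.25 = 5
h = 1/4 + (-1.5)²/5 = 0.25 + 0.45 = 0.700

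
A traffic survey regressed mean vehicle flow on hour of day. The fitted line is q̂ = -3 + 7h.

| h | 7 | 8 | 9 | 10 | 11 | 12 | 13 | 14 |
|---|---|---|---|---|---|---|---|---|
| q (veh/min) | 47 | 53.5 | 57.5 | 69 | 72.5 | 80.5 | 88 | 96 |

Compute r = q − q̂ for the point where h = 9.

r = -2.5

q̂ = -3 + 7·9 = 60
r = 57.5 − 60 = -2.5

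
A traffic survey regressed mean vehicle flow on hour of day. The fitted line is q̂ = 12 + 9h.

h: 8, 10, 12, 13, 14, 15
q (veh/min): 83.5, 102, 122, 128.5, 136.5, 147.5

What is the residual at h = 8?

q̂ = 12 + 9·8 = 84
e = 83.5 − 84 = -0.5

e = -0.5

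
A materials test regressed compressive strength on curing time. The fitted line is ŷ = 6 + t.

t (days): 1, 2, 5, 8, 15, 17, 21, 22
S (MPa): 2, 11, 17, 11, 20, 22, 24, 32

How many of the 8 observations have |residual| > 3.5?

t=1: ŷ = 6 + 1 = 7; e = 2 − 7 = -5
t=2: ŷ = 6 + 2 = 8; e = 11 − 8 = 3
t=5: ŷ = 6 + 5 = 11; e = 17 − 11 = 6
t=8: ŷ = 6 + 8 = 14; e = 11 − 14 = -3
t=15: ŷ = 6 + 15 = 21; e = 20 − 21 = -1
t=17: ŷ = 6 + 17 = 23; e = 22 − 23 = -1
t=21: ŷ = 6 + 21 = 27; e = 24 − 27 = -3
t=22: ŷ = 6 + 22 = 28; e = 32 − 28 = 4
|e| > 3.5: t=1 (|e|=5), t=5 (|e|=6), t=22 (|e|=4) → 3

3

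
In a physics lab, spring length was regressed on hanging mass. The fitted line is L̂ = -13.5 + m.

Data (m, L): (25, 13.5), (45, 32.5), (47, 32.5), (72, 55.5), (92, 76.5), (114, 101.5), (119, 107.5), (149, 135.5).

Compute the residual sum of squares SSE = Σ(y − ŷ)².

m=25: L̂ = -13.5 + 25 = 11.5; e = 13.5 − 11.5 = 2
m=45: L̂ = -13.5 + 45 = 31.5; e = 32.5 − 31.5 = 1
m=47: L̂ = -13.5 + 47 = 33.5; e = 32.5 − 33.5 = -1
m=72: L̂ = -13.5 + 72 = 58.5; e = 55.5 − 58.5 = -3
m=92: L̂ = -13.5 + 92 = 78.5; e = 76.5 − 78.5 = -2
m=114: L̂ = -13.5 + 114 = 100.5; e = 101.5 − 100.5 = 1
m=119: L̂ = -13.5 + 119 = 105.5; e = 107.5 − 105.5 = 2
m=149: L̂ = -13.5 + 149 = 135.5; e = 135.5 − 135.5 = 0
SSE = 4 + 1 + 1 + 9 + 4 + 1 + 4 + 0 = 24

SSE = 24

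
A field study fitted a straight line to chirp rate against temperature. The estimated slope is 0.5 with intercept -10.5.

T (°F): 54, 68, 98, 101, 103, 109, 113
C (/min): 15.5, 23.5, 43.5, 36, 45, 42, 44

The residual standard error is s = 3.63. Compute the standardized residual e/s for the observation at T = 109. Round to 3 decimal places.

ŷ = -10.5 + 0.5·109 = 44
e = 42 − 44 = -2
e/s = -2 / 3.63 = -0.551

-0.551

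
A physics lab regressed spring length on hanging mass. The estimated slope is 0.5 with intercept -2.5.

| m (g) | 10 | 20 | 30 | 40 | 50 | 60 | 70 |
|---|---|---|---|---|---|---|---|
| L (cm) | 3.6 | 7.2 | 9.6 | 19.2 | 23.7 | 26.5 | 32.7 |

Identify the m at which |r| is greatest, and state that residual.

m = 30, r = -2.9

m=10: ŷ = -2.5 + 0.5·10 = 2.5; r = 3.6 − 2.5 = 1.1
m=20: ŷ = -2.5 + 0.5·20 = 7.5; r = 7.2 − 7.5 = -0.3
m=30: ŷ = -2.5 + 0.5·30 = 12.5; r = 9.6 − 12.5 = -2.9
m=40: ŷ = -2.5 + 0.5·40 = 17.5; r = 19.2 − 17.5 = 1.7
m=50: ŷ = -2.5 + 0.5·50 = 22.5; r = 23.7 − 22.5 = 1.2
m=60: ŷ = -2.5 + 0.5·60 = 27.5; r = 26.5 − 27.5 = -1
m=70: ŷ = -2.5 + 0.5·70 = 32.5; r = 32.7 − 32.5 = 0.2
Largest |r| is 2.9 at m = 30, residual -2.9.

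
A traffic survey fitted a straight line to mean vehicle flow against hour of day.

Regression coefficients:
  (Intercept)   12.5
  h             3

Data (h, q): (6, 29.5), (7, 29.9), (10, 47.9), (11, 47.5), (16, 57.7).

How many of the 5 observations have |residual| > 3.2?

h=6: q̂ = 12.5 + 3·6 = 30.5; r = 29.5 − 30.5 = -1
h=7: q̂ = 12.5 + 3·7 = 33.5; r = 29.9 − 33.5 = -3.6
h=10: q̂ = 12.5 + 3·10 = 42.5; r = 47.9 − 42.5 = 5.4
h=11: q̂ = 12.5 + 3·11 = 45.5; r = 47.5 − 45.5 = 2
h=16: q̂ = 12.5 + 3·16 = 60.5; r = 57.7 − 60.5 = -2.8
|r| > 3.2: h=7 (|r|=3.6), h=10 (|r|=5.4) → 2

2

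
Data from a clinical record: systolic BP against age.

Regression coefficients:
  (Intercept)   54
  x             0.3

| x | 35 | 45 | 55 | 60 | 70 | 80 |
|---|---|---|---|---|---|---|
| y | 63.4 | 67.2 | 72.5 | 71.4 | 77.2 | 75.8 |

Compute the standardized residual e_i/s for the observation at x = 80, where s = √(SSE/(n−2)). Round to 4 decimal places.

-1.1234

x=35: ŷ = 54 + 0.3·35 = 64.5; e = 63.4 − 64.5 = -1.1
x=45: ŷ = 54 + 0.3·45 = 67.5; e = 67.2 − 67.5 = -0.3
x=55: ŷ = 54 + 0.3·55 = 70.5; e = 72.5 − 70.5 = 2
x=60: ŷ = 54 + 0.3·60 = 72; e = 71.4 − 72 = -0.6
x=70: ŷ = 54 + 0.3·70 = 75; e = 77.2 − 75 = 2.2
x=80: ŷ = 54 + 0.3·80 = 78; e = 75.8 − 78 = -2.2
SSE = 1.21 + 0.09 + 4 + 0.36 + 4.84 + 4.84 = 15.34
s = √(15.34/4) = 1.95832
e/s = -2.2 / 1.95832 = -1.1234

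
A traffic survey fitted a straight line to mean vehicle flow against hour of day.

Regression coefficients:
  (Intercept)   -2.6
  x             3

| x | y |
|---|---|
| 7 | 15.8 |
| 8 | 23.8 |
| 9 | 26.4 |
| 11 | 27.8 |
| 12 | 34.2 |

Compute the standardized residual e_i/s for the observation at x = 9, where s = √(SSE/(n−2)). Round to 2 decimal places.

x=7: ŷ = -2.6 + 3·7 = 18.4; e = 15.8 − 18.4 = -2.6
x=8: ŷ = -2.6 + 3·8 = 21.4; e = 23.8 − 21.4 = 2.4
x=9: ŷ = -2.6 + 3·9 = 24.4; e = 26.4 − 24.4 = 2
x=11: ŷ = -2.6 + 3·11 = 30.4; e = 27.8 − 30.4 = -2.6
x=12: ŷ = -2.6 + 3·12 = 33.4; e = 34.2 − 33.4 = 0.8
SSE = 6.76 + 5.76 + 4 + 6.76 + 0.64 = 23.92
s = √(23.92/3) = 2.82371
e/s = 2 / 2.82371 = 0.71

0.71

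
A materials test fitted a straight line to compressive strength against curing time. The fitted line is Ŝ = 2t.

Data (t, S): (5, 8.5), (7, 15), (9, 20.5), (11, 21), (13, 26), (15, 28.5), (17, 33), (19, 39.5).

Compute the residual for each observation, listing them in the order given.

-1.5, 1, 2.5, -1, 0, -1.5, -1, 1.5

t=5: Ŝ = 2·5 = 10; e = 8.5 − 10 = -1.5
t=7: Ŝ = 2·7 = 14; e = 15 − 14 = 1
t=9: Ŝ = 2·9 = 18; e = 20.5 − 18 = 2.5
t=11: Ŝ = 2·11 = 22; e = 21 − 22 = -1
t=13: Ŝ = 2·13 = 26; e = 26 − 26 = 0
t=15: Ŝ = 2·15 = 30; e = 28.5 − 30 = -1.5
t=17: Ŝ = 2·17 = 34; e = 33 − 34 = -1
t=19: Ŝ = 2·19 = 38; e = 39.5 − 38 = 1.5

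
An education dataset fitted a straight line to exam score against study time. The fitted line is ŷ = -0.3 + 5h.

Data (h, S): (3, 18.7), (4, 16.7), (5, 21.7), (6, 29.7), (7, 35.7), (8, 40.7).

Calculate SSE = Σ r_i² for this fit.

SSE = 36

h=3: ŷ = -0.3 + 5·3 = 14.7; r = 18.7 − 14.7 = 4
h=4: ŷ = -0.3 + 5·4 = 19.7; r = 16.7 − 19.7 = -3
h=5: ŷ = -0.3 + 5·5 = 24.7; r = 21.7 − 24.7 = -3
h=6: ŷ = -0.3 + 5·6 = 29.7; r = 29.7 − 29.7 = 0
h=7: ŷ = -0.3 + 5·7 = 34.7; r = 35.7 − 34.7 = 1
h=8: ŷ = -0.3 + 5·8 = 39.7; r = 40.7 − 39.7 = 1
SSE = 16 + 9 + 9 + 0 + 1 + 1 = 36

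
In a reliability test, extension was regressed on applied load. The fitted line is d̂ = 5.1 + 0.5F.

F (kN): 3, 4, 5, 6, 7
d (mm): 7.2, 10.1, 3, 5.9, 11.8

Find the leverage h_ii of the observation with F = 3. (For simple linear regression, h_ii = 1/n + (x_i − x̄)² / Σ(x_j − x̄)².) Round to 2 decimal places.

h = 0.60

F̄ = (3 + 4 + 5 + 6 + 7)/5 = 5
Σ(F − F̄)² = 4 + 1 + 0 + 1 + 4 = 10
h = 1/5 + (-2)²/10 = 0.2 + 0.4 = 0.60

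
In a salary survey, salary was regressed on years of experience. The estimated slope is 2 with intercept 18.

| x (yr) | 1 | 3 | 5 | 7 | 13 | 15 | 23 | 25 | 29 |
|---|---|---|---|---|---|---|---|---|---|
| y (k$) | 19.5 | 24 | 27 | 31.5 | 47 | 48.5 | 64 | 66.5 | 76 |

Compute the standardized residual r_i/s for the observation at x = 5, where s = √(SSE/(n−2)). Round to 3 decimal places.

x=1: ŷ = 18 + 2·1 = 20; r = 19.5 − 20 = -0.5
x=3: ŷ = 18 + 2·3 = 24; r = 24 − 24 = 0
x=5: ŷ = 18 + 2·5 = 28; r = 27 − 28 = -1
x=7: ŷ = 18 + 2·7 = 32; r = 31.5 − 32 = -0.5
x=13: ŷ = 18 + 2·13 = 44; r = 47 − 44 = 3
x=15: ŷ = 18 + 2·15 = 48; r = 48.5 − 48 = 0.5
x=23: ŷ = 18 + 2·23 = 64; r = 64 − 64 = 0
x=25: ŷ = 18 + 2·25 = 68; r = 66.5 − 68 = -1.5
x=29: ŷ = 18 + 2·29 = 76; r = 76 − 76 = 0
SSE = 0.25 + 0 + 1 + 0.25 + 9 + 0.25 + 0 + 2.25 + 0 = 13
s = √(13/7) = 1.36277
r/s = -1 / 1.36277 = -0.734

-0.734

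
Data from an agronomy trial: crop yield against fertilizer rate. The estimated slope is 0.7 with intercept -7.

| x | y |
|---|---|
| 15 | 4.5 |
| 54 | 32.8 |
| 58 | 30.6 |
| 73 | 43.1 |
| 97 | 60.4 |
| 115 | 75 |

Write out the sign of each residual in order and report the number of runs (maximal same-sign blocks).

3 runs

x=15: ŷ = -7 + 0.7·15 = 3.5; r = 4.5 − 3.5 = 1
x=54: ŷ = -7 + 0.7·54 = 30.8; r = 32.8 − 30.8 = 2
x=58: ŷ = -7 + 0.7·58 = 33.6; r = 30.6 − 33.6 = -3
x=73: ŷ = -7 + 0.7·73 = 44.1; r = 43.1 − 44.1 = -1
x=97: ŷ = -7 + 0.7·97 = 60.9; r = 60.4 − 60.9 = -0.5
x=115: ŷ = -7 + 0.7·115 = 73.5; r = 75 − 73.5 = 1.5
Signs: + + − − − +
Runs: +×2, −×3, +×1 → 3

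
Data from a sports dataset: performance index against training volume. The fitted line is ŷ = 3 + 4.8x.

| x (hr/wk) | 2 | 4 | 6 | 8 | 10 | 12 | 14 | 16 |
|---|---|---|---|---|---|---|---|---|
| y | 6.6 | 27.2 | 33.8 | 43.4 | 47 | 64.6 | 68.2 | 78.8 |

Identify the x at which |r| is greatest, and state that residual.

x = 2, r = -6

x=2: ŷ = 3 + 4.8·2 = 12.6; r = 6.6 − 12.6 = -6
x=4: ŷ = 3 + 4.8·4 = 22.2; r = 27.2 − 22.2 = 5
x=6: ŷ = 3 + 4.8·6 = 31.8; r = 33.8 − 31.8 = 2
x=8: ŷ = 3 + 4.8·8 = 41.4; r = 43.4 − 41.4 = 2
x=10: ŷ = 3 + 4.8·10 = 51; r = 47 − 51 = -4
x=12: ŷ = 3 + 4.8·12 = 60.6; r = 64.6 − 60.6 = 4
x=14: ŷ = 3 + 4.8·14 = 70.2; r = 68.2 − 70.2 = -2
x=16: ŷ = 3 + 4.8·16 = 79.8; r = 78.8 − 79.8 = -1
Largest |r| is 6 at x = 2, residual -6.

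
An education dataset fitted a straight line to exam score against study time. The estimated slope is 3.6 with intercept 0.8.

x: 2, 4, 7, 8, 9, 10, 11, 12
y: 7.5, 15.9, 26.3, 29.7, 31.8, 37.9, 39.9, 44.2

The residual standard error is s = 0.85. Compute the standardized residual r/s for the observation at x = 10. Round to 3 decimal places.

1.294

ŷ = 0.8 + 3.6·10 = 36.8
r = 37.9 − 36.8 = 1.1
r/s = 1.1 / 0.85 = 1.294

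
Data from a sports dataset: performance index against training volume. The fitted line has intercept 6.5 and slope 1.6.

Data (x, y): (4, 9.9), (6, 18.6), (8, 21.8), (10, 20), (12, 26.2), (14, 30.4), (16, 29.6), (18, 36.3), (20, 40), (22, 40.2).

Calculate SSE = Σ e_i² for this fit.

SSE = 42

x=4: ŷ = 6.5 + 1.6·4 = 12.9; e = 9.9 − 12.9 = -3
x=6: ŷ = 6.5 + 1.6·6 = 16.1; e = 18.6 − 16.1 = 2.5
x=8: ŷ = 6.5 + 1.6·8 = 19.3; e = 21.8 − 19.3 = 2.5
x=10: ŷ = 6.5 + 1.6·10 = 22.5; e = 20 − 22.5 = -2.5
x=12: ŷ = 6.5 + 1.6·12 = 25.7; e = 26.2 − 25.7 = 0.5
x=14: ŷ = 6.5 + 1.6·14 = 28.9; e = 30.4 − 28.9 = 1.5
x=16: ŷ = 6.5 + 1.6·16 = 32.1; e = 29.6 − 32.1 = -2.5
x=18: ŷ = 6.5 + 1.6·18 = 35.3; e = 36.3 − 35.3 = 1
x=20: ŷ = 6.5 + 1.6·20 = 38.5; e = 40 − 38.5 = 1.5
x=22: ŷ = 6.5 + 1.6·22 = 41.7; e = 40.2 − 41.7 = -1.5
SSE = 9 + 6.25 + 6.25 + 6.25 + 0.25 + 2.25 + 6.25 + 1 + 2.25 + 2.25 = 42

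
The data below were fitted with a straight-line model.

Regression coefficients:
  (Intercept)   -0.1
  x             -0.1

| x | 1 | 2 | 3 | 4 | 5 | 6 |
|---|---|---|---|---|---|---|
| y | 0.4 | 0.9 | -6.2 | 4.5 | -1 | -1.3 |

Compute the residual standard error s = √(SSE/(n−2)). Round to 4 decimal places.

s = 3.9038

x=1: ŷ = -0.1 − 0.1·1 = -0.2; r = 0.4 − (-0.2) = 0.6
x=2: ŷ = -0.1 − 0.1·2 = -0.3; r = 0.9 − (-0.3) = 1.2
x=3: ŷ = -0.1 − 0.1·3 = -0.4; r = -6.2 − (-0.4) = -5.8
x=4: ŷ = -0.1 − 0.1·4 = -0.5; r = 4.5 − (-0.5) = 5
x=5: ŷ = -0.1 − 0.1·5 = -0.6; r = -1 − (-0.6) = -0.4
x=6: ŷ = -0.1 − 0.1·6 = -0.7; r = -1.3 − (-0.7) = -0.6
SSE = 0.36 + 1.44 + 33.64 + 25 + 0.16 + 0.36 = 60.96
s = √(60.96/4) = √15.24 ≈ 3.9038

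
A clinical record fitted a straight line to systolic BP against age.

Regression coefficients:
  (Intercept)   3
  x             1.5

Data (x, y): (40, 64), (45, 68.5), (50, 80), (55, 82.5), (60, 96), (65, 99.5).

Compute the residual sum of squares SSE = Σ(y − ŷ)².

SSE = 28

x=40: ŷ = 3 + 1.5·40 = 63; e = 64 − 63 = 1
x=45: ŷ = 3 + 1.5·45 = 70.5; e = 68.5 − 70.5 = -2
x=50: ŷ = 3 + 1.5·50 = 78; e = 80 − 78 = 2
x=55: ŷ = 3 + 1.5·55 = 85.5; e = 82.5 − 85.5 = -3
x=60: ŷ = 3 + 1.5·60 = 93; e = 96 − 93 = 3
x=65: ŷ = 3 + 1.5·65 = 100.5; e = 99.5 − 100.5 = -1
SSE = 1 + 4 + 4 + 9 + 9 + 1 = 28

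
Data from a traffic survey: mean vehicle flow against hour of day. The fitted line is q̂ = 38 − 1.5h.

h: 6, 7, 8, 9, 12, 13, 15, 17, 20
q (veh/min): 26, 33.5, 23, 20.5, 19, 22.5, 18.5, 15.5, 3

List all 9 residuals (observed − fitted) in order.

-3, 6, -3, -4, -1, 4, 3, 3, -5

h=6: q̂ = 38 − 1.5·6 = 29; r = 26 − 29 = -3
h=7: q̂ = 38 − 1.5·7 = 27.5; r = 33.5 − 27.5 = 6
h=8: q̂ = 38 − 1.5·8 = 26; r = 23 − 26 = -3
h=9: q̂ = 38 − 1.5·9 = 24.5; r = 20.5 − 24.5 = -4
h=12: q̂ = 38 − 1.5·12 = 20; r = 19 − 20 = -1
h=13: q̂ = 38 − 1.5·13 = 18.5; r = 22.5 − 18.5 = 4
h=15: q̂ = 38 − 1.5·15 = 15.5; r = 18.5 − 15.5 = 3
h=17: q̂ = 38 − 1.5·17 = 12.5; r = 15.5 − 12.5 = 3
h=20: q̂ = 38 − 1.5·20 = 8; r = 3 − 8 = -5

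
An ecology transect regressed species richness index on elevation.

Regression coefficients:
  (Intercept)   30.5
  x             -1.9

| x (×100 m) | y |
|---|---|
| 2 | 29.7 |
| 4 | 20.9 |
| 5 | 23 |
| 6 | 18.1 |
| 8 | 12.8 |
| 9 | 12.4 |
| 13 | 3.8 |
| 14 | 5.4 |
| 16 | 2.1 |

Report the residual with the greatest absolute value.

x=2: ŷ = 30.5 − 1.9·2 = 26.7; e = 29.7 − 26.7 = 3
x=4: ŷ = 30.5 − 1.9·4 = 22.9; e = 20.9 − 22.9 = -2
x=5: ŷ = 30.5 − 1.9·5 = 21; e = 23 − 21 = 2
x=6: ŷ = 30.5 − 1.9·6 = 19.1; e = 18.1 − 19.1 = -1
x=8: ŷ = 30.5 − 1.9·8 = 15.3; e = 12.8 − 15.3 = -2.5
x=9: ŷ = 30.5 − 1.9·9 = 13.4; e = 12.4 − 13.4 = -1
x=13: ŷ = 30.5 − 1.9·13 = 5.8; e = 3.8 − 5.8 = -2
x=14: ŷ = 30.5 − 1.9·14 = 3.9; e = 5.4 − 3.9 = 1.5
x=16: ŷ = 30.5 − 1.9·16 = 0.1; e = 2.1 − 0.1 = 2
Largest |e| is 3 at x = 2, residual 3.

e = 3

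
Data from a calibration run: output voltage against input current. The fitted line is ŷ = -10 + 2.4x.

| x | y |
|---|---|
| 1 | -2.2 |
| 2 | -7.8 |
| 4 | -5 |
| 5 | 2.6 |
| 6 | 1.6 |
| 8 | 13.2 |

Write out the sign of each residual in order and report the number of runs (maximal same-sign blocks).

5 runs

x=1: ŷ = -10 + 2.4·1 = -7.6; e = -2.2 − (-7.6) = 5.4
x=2: ŷ = -10 + 2.4·2 = -5.2; e = -7.8 − (-5.2) = -2.6
x=4: ŷ = -10 + 2.4·4 = -0.4; e = -5 − (-0.4) = -4.6
x=5: ŷ = -10 + 2.4·5 = 2; e = 2.6 − 2 = 0.6
x=6: ŷ = -10 + 2.4·6 = 4.4; e = 1.6 − 4.4 = -2.8
x=8: ŷ = -10 + 2.4·8 = 9.2; e = 13.2 − 9.2 = 4
Signs: + − − + − +
Runs: +×1, −×2, +×1, −×1, +×1 → 5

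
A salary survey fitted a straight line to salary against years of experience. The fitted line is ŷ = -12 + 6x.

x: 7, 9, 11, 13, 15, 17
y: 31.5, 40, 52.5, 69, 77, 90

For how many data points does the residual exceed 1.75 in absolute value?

x=7: ŷ = -12 + 6·7 = 30; e = 31.5 − 30 = 1.5
x=9: ŷ = -12 + 6·9 = 42; e = 40 − 42 = -2
x=11: ŷ = -12 + 6·11 = 54; e = 52.5 − 54 = -1.5
x=13: ŷ = -12 + 6·13 = 66; e = 69 − 66 = 3
x=15: ŷ = -12 + 6·15 = 78; e = 77 − 78 = -1
x=17: ŷ = -12 + 6·17 = 90; e = 90 − 90 = 0
|e| > 1.75: x=9 (|e|=2), x=13 (|e|=3) → 2

2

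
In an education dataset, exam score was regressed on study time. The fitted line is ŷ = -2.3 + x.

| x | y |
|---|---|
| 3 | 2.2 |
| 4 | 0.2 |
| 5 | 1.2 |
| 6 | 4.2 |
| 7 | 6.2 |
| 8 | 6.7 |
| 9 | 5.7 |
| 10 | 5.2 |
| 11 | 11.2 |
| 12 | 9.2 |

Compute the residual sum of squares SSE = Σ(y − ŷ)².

x=3: ŷ = -2.3 + 3 = 0.7; r = 2.2 − 0.7 = 1.5
x=4: ŷ = -2.3 + 4 = 1.7; r = 0.2 − 1.7 = -1.5
x=5: ŷ = -2.3 + 5 = 2.7; r = 1.2 − 2.7 = -1.5
x=6: ŷ = -2.3 + 6 = 3.7; r = 4.2 − 3.7 = 0.5
x=7: ŷ = -2.3 + 7 = 4.7; r = 6.2 − 4.7 = 1.5
x=8: ŷ = -2.3 + 8 = 5.7; r = 6.7 − 5.7 = 1
x=9: ŷ = -2.3 + 9 = 6.7; r = 5.7 − 6.7 = -1
x=10: ŷ = -2.3 + 10 = 7.7; r = 5.2 − 7.7 = -2.5
x=11: ŷ = -2.3 + 11 = 8.7; r = 11.2 − 8.7 = 2.5
x=12: ŷ = -2.3 + 12 = 9.7; r = 9.2 − 9.7 = -0.5
SSE = 2.25 + 2.25 + 2.25 + 0.25 + 2.25 + 1 + 1 + 6.25 + 6.25 + 0.25 = 24

SSE = 24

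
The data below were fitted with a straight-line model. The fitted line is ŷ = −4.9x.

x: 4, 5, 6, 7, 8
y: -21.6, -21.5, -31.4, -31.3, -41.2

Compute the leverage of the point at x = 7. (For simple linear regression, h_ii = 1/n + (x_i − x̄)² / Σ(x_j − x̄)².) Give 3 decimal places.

x̄ = (4 + 5 + 6 + 7 + 8)/5 = 6
Σ(x − x̄)² = 4 + 1 + 0 + 1 + 4 = 10
h = 1/5 + (1)²/10 = 0.2 + 0.1 = 0.300

h = 0.300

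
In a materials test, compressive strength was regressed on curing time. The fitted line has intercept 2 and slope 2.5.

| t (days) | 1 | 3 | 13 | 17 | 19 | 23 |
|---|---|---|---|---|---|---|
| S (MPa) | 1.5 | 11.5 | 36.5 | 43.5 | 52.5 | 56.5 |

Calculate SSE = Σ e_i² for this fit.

t=1: Ŝ = 2 + 2.5·1 = 4.5; e = 1.5 − 4.5 = -3
t=3: Ŝ = 2 + 2.5·3 = 9.5; e = 11.5 − 9.5 = 2
t=13: Ŝ = 2 + 2.5·13 = 34.5; e = 36.5 − 34.5 = 2
t=17: Ŝ = 2 + 2.5·17 = 44.5; e = 43.5 − 44.5 = -1
t=19: Ŝ = 2 + 2.5·19 = 49.5; e = 52.5 − 49.5 = 3
t=23: Ŝ = 2 + 2.5·23 = 59.5; e = 56.5 − 59.5 = -3
SSE = 9 + 4 + 4 + 1 + 9 + 9 = 36

SSE = 36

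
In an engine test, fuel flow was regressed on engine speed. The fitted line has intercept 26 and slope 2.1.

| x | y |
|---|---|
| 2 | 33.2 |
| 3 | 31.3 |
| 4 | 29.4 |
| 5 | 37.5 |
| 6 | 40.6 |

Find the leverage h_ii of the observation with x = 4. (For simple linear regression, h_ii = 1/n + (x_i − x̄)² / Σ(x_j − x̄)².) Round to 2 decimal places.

h = 0.20

x̄ = (2 + 3 + 4 + 5 + 6)/5 = 4
Σ(x − x̄)² = 4 + 1 + 0 + 1 + 4 = 10
h = 1/5 + (0)²/10 = 0.2 + 0 = 0.20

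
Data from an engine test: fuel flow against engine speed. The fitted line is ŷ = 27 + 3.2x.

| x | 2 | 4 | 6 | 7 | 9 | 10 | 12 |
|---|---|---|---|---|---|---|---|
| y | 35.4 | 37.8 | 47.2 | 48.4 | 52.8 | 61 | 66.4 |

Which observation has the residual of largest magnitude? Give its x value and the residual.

x = 9, e = -3

x=2: ŷ = 27 + 3.2·2 = 33.4; e = 35.4 − 33.4 = 2
x=4: ŷ = 27 + 3.2·4 = 39.8; e = 37.8 − 39.8 = -2
x=6: ŷ = 27 + 3.2·6 = 46.2; e = 47.2 − 46.2 = 1
x=7: ŷ = 27 + 3.2·7 = 49.4; e = 48.4 − 49.4 = -1
x=9: ŷ = 27 + 3.2·9 = 55.8; e = 52.8 − 55.8 = -3
x=10: ŷ = 27 + 3.2·10 = 59; e = 61 − 59 = 2
x=12: ŷ = 27 + 3.2·12 = 65.4; e = 66.4 − 65.4 = 1
Largest |e| is 3 at x = 9, residual -3.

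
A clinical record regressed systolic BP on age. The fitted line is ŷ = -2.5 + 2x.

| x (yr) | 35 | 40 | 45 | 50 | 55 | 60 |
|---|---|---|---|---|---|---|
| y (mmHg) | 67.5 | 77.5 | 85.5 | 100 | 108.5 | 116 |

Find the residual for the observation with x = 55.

e = 1

ŷ = -2.5 + 2·55 = 107.5
e = 108.5 − 107.5 = 1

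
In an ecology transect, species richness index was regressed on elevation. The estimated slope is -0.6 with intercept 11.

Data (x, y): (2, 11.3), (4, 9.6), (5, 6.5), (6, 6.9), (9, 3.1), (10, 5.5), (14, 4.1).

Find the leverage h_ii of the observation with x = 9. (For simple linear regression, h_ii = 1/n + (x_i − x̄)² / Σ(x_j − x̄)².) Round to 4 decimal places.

h = 0.1771

x̄ = (2 + 4 + 5 + 6 + 9 + 10 + 14)/7 = 7.14286
Σ(x − x̄)² = 26.449 + 9.87755 + 4.59184 + 1.30612 + 3.44898 + 8.16327 + 47.0204 = 100.857
h = 1/7 + (1.85714)²/100.857 = 0.142857 + 0.0341967 = 0.1771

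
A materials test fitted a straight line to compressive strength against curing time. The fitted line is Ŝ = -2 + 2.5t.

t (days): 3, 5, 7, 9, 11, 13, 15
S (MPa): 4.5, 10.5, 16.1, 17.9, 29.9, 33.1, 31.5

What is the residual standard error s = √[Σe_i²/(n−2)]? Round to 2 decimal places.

t=3: Ŝ = -2 + 2.5·3 = 5.5; e = 4.5 − 5.5 = -1
t=5: Ŝ = -2 + 2.5·5 = 10.5; e = 10.5 − 10.5 = 0
t=7: Ŝ = -2 + 2.5·7 = 15.5; e = 16.1 − 15.5 = 0.6
t=9: Ŝ = -2 + 2.5·9 = 20.5; e = 17.9 − 20.5 = -2.6
t=11: Ŝ = -2 + 2.5·11 = 25.5; e = 29.9 − 25.5 = 4.4
t=13: Ŝ = -2 + 2.5·13 = 30.5; e = 33.1 − 30.5 = 2.6
t=15: Ŝ = -2 + 2.5·15 = 35.5; e = 31.5 − 35.5 = -4
SSE = 1 + 0 + 0.36 + 6.76 + 19.36 + 6.76 + 16 = 50.24
s = √(50.24/5) = √10.048 ≈ 3.17

s = 3.17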